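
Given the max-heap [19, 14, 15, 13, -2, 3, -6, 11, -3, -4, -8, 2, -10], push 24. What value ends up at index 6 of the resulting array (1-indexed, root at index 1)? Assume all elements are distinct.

3

append 24 at index 14 → [19, 14, 15, 13, -2, 3, -6, 11, -3, -4, -8, 2, -10, 24]
24 > parent -6 at index 7, swap → [19, 14, 15, 13, -2, 3, 24, 11, -3, -4, -8, 2, -10, -6]
24 > parent 15 at index 3, swap → [19, 14, 24, 13, -2, 3, 15, 11, -3, -4, -8, 2, -10, -6]
24 > parent 19 at index 1, swap → [24, 14, 19, 13, -2, 3, 15, 11, -3, -4, -8, 2, -10, -6]
resulting array: [24, 14, 19, 13, -2, 3, 15, 11, -3, -4, -8, 2, -10, -6]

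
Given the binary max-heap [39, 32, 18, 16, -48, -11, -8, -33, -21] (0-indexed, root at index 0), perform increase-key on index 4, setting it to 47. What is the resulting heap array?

[47, 39, 18, 16, 32, -11, -8, -33, -21]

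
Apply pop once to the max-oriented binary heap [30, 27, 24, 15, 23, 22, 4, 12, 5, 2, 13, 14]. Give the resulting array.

remove root 30; move last element 14 to root → [14, 27, 24, 15, 23, 22, 4, 12, 5, 2, 13]
14 vs larger child 27 at index 1, swap → [27, 14, 24, 15, 23, 22, 4, 12, 5, 2, 13]
14 vs larger child 23 at index 4, swap → [27, 23, 24, 15, 14, 22, 4, 12, 5, 2, 13]

[27, 23, 24, 15, 14, 22, 4, 12, 5, 2, 13]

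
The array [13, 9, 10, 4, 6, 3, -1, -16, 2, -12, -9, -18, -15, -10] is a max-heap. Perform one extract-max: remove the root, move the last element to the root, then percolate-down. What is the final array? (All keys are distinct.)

remove root 13; move last element -10 to root → [-10, 9, 10, 4, 6, 3, -1, -16, 2, -12, -9, -18, -15]
-10 vs larger child 10 at index 2, swap → [10, 9, -10, 4, 6, 3, -1, -16, 2, -12, -9, -18, -15]
-10 vs larger child 3 at index 5, swap → [10, 9, 3, 4, 6, -10, -1, -16, 2, -12, -9, -18, -15]

[10, 9, 3, 4, 6, -10, -1, -16, 2, -12, -9, -18, -15]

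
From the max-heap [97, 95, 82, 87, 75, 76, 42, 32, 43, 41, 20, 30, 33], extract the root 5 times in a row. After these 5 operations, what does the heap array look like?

extract-max #1 returns 97:
  remove root 97; move last element 33 to root → [33, 95, 82, 87, 75, 76, 42, 32, 43, 41, 20, 30]
  33 vs larger child 95 at index 1, swap → [95, 33, 82, 87, 75, 76, 42, 32, 43, 41, 20, 30]
  33 vs larger child 87 at index 3, swap → [95, 87, 82, 33, 75, 76, 42, 32, 43, 41, 20, 30]
  33 vs larger child 43 at index 8, swap → [95, 87, 82, 43, 75, 76, 42, 32, 33, 41, 20, 30]
extract-max #2 returns 95:
  remove root 95; move last element 30 to root → [30, 87, 82, 43, 75, 76, 42, 32, 33, 41, 20]
  30 vs larger child 87 at index 1, swap → [87, 30, 82, 43, 75, 76, 42, 32, 33, 41, 20]
  30 vs larger child 75 at index 4, swap → [87, 75, 82, 43, 30, 76, 42, 32, 33, 41, 20]
  30 vs larger child 41 at index 9, swap → [87, 75, 82, 43, 41, 76, 42, 32, 33, 30, 20]
extract-max #3 returns 87:
  remove root 87; move last element 20 to root → [20, 75, 82, 43, 41, 76, 42, 32, 33, 30]
  20 vs larger child 82 at index 2, swap → [82, 75, 20, 43, 41, 76, 42, 32, 33, 30]
  20 vs larger child 76 at index 5, swap → [82, 75, 76, 43, 41, 20, 42, 32, 33, 30]
extract-max #4 returns 82:
  remove root 82; move last element 30 to root → [30, 75, 76, 43, 41, 20, 42, 32, 33]
  30 vs larger child 76 at index 2, swap → [76, 75, 30, 43, 41, 20, 42, 32, 33]
  30 vs larger child 42 at index 6, swap → [76, 75, 42, 43, 41, 20, 30, 32, 33]
extract-max #5 returns 76:
  remove root 76; move last element 33 to root → [33, 75, 42, 43, 41, 20, 30, 32]
  33 vs larger child 75 at index 1, swap → [75, 33, 42, 43, 41, 20, 30, 32]
  33 vs larger child 43 at index 3, swap → [75, 43, 42, 33, 41, 20, 30, 32]

[75, 43, 42, 33, 41, 20, 30, 32]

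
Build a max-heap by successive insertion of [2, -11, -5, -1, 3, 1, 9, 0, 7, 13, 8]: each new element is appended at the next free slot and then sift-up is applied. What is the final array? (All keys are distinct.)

[13, 9, 3, 2, 8, -5, 1, -11, 0, -1, 7]

Insert 2:
  append 2 at index 0 → [2] (no swap needed)
Insert -11:
  append -11 at index 1 → [2, -11] (no swap needed)
Insert -5:
  append -5 at index 2 → [2, -11, -5] (no swap needed)
Insert -1:
  append -1 at index 3 → [2, -11, -5, -1]
  -1 > parent -11 at index 1, swap → [2, -1, -5, -11]
Insert 3:
  append 3 at index 4 → [2, -1, -5, -11, 3]
  3 > parent -1 at index 1, swap → [2, 3, -5, -11, -1]
  3 > parent 2 at index 0, swap → [3, 2, -5, -11, -1]
Insert 1:
  append 1 at index 5 → [3, 2, -5, -11, -1, 1]
  1 > parent -5 at index 2, swap → [3, 2, 1, -11, -1, -5]
Insert 9:
  append 9 at index 6 → [3, 2, 1, -11, -1, -5, 9]
  9 > parent 1 at index 2, swap → [3, 2, 9, -11, -1, -5, 1]
  9 > parent 3 at index 0, swap → [9, 2, 3, -11, -1, -5, 1]
Insert 0:
  append 0 at index 7 → [9, 2, 3, -11, -1, -5, 1, 0]
  0 > parent -11 at index 3, swap → [9, 2, 3, 0, -1, -5, 1, -11]
Insert 7:
  append 7 at index 8 → [9, 2, 3, 0, -1, -5, 1, -11, 7]
  7 > parent 0 at index 3, swap → [9, 2, 3, 7, -1, -5, 1, -11, 0]
  7 > parent 2 at index 1, swap → [9, 7, 3, 2, -1, -5, 1, -11, 0]
Insert 13:
  append 13 at index 9 → [9, 7, 3, 2, -1, -5, 1, -11, 0, 13]
  13 > parent -1 at index 4, swap → [9, 7, 3, 2, 13, -5, 1, -11, 0, -1]
  13 > parent 7 at index 1, swap → [9, 13, 3, 2, 7, -5, 1, -11, 0, -1]
  13 > parent 9 at index 0, swap → [13, 9, 3, 2, 7, -5, 1, -11, 0, -1]
Insert 8:
  append 8 at index 10 → [13, 9, 3, 2, 7, -5, 1, -11, 0, -1, 8]
  8 > parent 7 at index 4, swap → [13, 9, 3, 2, 8, -5, 1, -11, 0, -1, 7]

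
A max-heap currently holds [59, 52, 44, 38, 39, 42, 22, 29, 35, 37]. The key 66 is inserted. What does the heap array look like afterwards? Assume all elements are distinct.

[66, 59, 44, 38, 52, 42, 22, 29, 35, 37, 39]

append 66 at index 10 → [59, 52, 44, 38, 39, 42, 22, 29, 35, 37, 66]
66 > parent 39 at index 4, swap → [59, 52, 44, 38, 66, 42, 22, 29, 35, 37, 39]
66 > parent 52 at index 1, swap → [59, 66, 44, 38, 52, 42, 22, 29, 35, 37, 39]
66 > parent 59 at index 0, swap → [66, 59, 44, 38, 52, 42, 22, 29, 35, 37, 39]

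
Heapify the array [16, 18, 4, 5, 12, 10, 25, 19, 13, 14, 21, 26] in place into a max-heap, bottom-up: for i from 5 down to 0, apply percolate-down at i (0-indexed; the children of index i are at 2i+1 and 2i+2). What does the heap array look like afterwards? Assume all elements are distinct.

[26, 21, 25, 19, 18, 10, 16, 5, 13, 14, 12, 4]

sift down from index 5:
  10 vs only child 26 at index 11, swap → [16, 18, 4, 5, 12, 26, 25, 19, 13, 14, 21, 10]
sift down from index 4:
  12 vs larger child 21 at index 10, swap → [16, 18, 4, 5, 21, 26, 25, 19, 13, 14, 12, 10]
sift down from index 3:
  5 vs larger child 19 at index 7, swap → [16, 18, 4, 19, 21, 26, 25, 5, 13, 14, 12, 10]
sift down from index 2:
  4 vs larger child 26 at index 5, swap → [16, 18, 26, 19, 21, 4, 25, 5, 13, 14, 12, 10]
  4 vs only child 10 at index 11, swap → [16, 18, 26, 19, 21, 10, 25, 5, 13, 14, 12, 4]
sift down from index 1:
  18 vs larger child 21 at index 4, swap → [16, 21, 26, 19, 18, 10, 25, 5, 13, 14, 12, 4]
sift down from index 0:
  16 vs larger child 26 at index 2, swap → [26, 21, 16, 19, 18, 10, 25, 5, 13, 14, 12, 4]
  16 vs larger child 25 at index 6, swap → [26, 21, 25, 19, 18, 10, 16, 5, 13, 14, 12, 4]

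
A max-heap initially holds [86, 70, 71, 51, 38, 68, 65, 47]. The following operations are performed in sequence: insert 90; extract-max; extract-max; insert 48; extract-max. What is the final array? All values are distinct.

[70, 51, 68, 48, 38, 47, 65]

insert 90:
  append 90 at index 8 → [86, 70, 71, 51, 38, 68, 65, 47, 90]
  90 > parent 51 at index 3, swap → [86, 70, 71, 90, 38, 68, 65, 47, 51]
  90 > parent 70 at index 1, swap → [86, 90, 71, 70, 38, 68, 65, 47, 51]
  90 > parent 86 at index 0, swap → [90, 86, 71, 70, 38, 68, 65, 47, 51]
extract-max → returns 90:
  remove root 90; move last element 51 to root → [51, 86, 71, 70, 38, 68, 65, 47]
  51 vs larger child 86 at index 1, swap → [86, 51, 71, 70, 38, 68, 65, 47]
  51 vs larger child 70 at index 3, swap → [86, 70, 71, 51, 38, 68, 65, 47]
extract-max → returns 86:
  remove root 86; move last element 47 to root → [47, 70, 71, 51, 38, 68, 65]
  47 vs larger child 71 at index 2, swap → [71, 70, 47, 51, 38, 68, 65]
  47 vs larger child 68 at index 5, swap → [71, 70, 68, 51, 38, 47, 65]
insert 48:
  append 48 at index 7 → [71, 70, 68, 51, 38, 47, 65, 48] (no swap needed)
extract-max → returns 71:
  remove root 71; move last element 48 to root → [48, 70, 68, 51, 38, 47, 65]
  48 vs larger child 70 at index 1, swap → [70, 48, 68, 51, 38, 47, 65]
  48 vs larger child 51 at index 3, swap → [70, 51, 68, 48, 38, 47, 65]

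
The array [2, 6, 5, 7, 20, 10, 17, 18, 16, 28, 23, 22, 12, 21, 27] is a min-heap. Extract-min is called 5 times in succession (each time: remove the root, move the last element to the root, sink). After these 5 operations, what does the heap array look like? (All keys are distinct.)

[12, 16, 17, 18, 20, 22, 23, 27, 21, 28]

extract-min #1 returns 2:
  remove root 2; move last element 27 to root → [27, 6, 5, 7, 20, 10, 17, 18, 16, 28, 23, 22, 12, 21]
  27 vs smaller child 5 at index 2, swap → [5, 6, 27, 7, 20, 10, 17, 18, 16, 28, 23, 22, 12, 21]
  27 vs smaller child 10 at index 5, swap → [5, 6, 10, 7, 20, 27, 17, 18, 16, 28, 23, 22, 12, 21]
  27 vs smaller child 12 at index 12, swap → [5, 6, 10, 7, 20, 12, 17, 18, 16, 28, 23, 22, 27, 21]
extract-min #2 returns 5:
  remove root 5; move last element 21 to root → [21, 6, 10, 7, 20, 12, 17, 18, 16, 28, 23, 22, 27]
  21 vs smaller child 6 at index 1, swap → [6, 21, 10, 7, 20, 12, 17, 18, 16, 28, 23, 22, 27]
  21 vs smaller child 7 at index 3, swap → [6, 7, 10, 21, 20, 12, 17, 18, 16, 28, 23, 22, 27]
  21 vs smaller child 16 at index 8, swap → [6, 7, 10, 16, 20, 12, 17, 18, 21, 28, 23, 22, 27]
extract-min #3 returns 6:
  remove root 6; move last element 27 to root → [27, 7, 10, 16, 20, 12, 17, 18, 21, 28, 23, 22]
  27 vs smaller child 7 at index 1, swap → [7, 27, 10, 16, 20, 12, 17, 18, 21, 28, 23, 22]
  27 vs smaller child 16 at index 3, swap → [7, 16, 10, 27, 20, 12, 17, 18, 21, 28, 23, 22]
  27 vs smaller child 18 at index 7, swap → [7, 16, 10, 18, 20, 12, 17, 27, 21, 28, 23, 22]
extract-min #4 returns 7:
  remove root 7; move last element 22 to root → [22, 16, 10, 18, 20, 12, 17, 27, 21, 28, 23]
  22 vs smaller child 10 at index 2, swap → [10, 16, 22, 18, 20, 12, 17, 27, 21, 28, 23]
  22 vs smaller child 12 at index 5, swap → [10, 16, 12, 18, 20, 22, 17, 27, 21, 28, 23]
extract-min #5 returns 10:
  remove root 10; move last element 23 to root → [23, 16, 12, 18, 20, 22, 17, 27, 21, 28]
  23 vs smaller child 12 at index 2, swap → [12, 16, 23, 18, 20, 22, 17, 27, 21, 28]
  23 vs smaller child 17 at index 6, swap → [12, 16, 17, 18, 20, 22, 23, 27, 21, 28]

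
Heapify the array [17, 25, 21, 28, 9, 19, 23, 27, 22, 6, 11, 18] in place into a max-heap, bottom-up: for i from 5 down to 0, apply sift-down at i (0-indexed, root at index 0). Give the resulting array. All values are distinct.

sift down from index 5: already satisfies heap property
sift down from index 4:
  9 vs larger child 11 at index 10, swap → [17, 25, 21, 28, 11, 19, 23, 27, 22, 6, 9, 18]
sift down from index 3: already satisfies heap property
sift down from index 2:
  21 vs larger child 23 at index 6, swap → [17, 25, 23, 28, 11, 19, 21, 27, 22, 6, 9, 18]
sift down from index 1:
  25 vs larger child 28 at index 3, swap → [17, 28, 23, 25, 11, 19, 21, 27, 22, 6, 9, 18]
  25 vs larger child 27 at index 7, swap → [17, 28, 23, 27, 11, 19, 21, 25, 22, 6, 9, 18]
sift down from index 0:
  17 vs larger child 28 at index 1, swap → [28, 17, 23, 27, 11, 19, 21, 25, 22, 6, 9, 18]
  17 vs larger child 27 at index 3, swap → [28, 27, 23, 17, 11, 19, 21, 25, 22, 6, 9, 18]
  17 vs larger child 25 at index 7, swap → [28, 27, 23, 25, 11, 19, 21, 17, 22, 6, 9, 18]

[28, 27, 23, 25, 11, 19, 21, 17, 22, 6, 9, 18]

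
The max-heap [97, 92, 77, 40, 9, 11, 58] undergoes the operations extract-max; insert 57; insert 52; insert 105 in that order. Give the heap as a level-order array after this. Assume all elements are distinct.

[105, 92, 77, 58, 9, 11, 57, 40, 52]

extract-max → returns 97:
  remove root 97; move last element 58 to root → [58, 92, 77, 40, 9, 11]
  58 vs larger child 92 at index 1, swap → [92, 58, 77, 40, 9, 11]
insert 57:
  append 57 at index 6 → [92, 58, 77, 40, 9, 11, 57] (no swap needed)
insert 52:
  append 52 at index 7 → [92, 58, 77, 40, 9, 11, 57, 52]
  52 > parent 40 at index 3, swap → [92, 58, 77, 52, 9, 11, 57, 40]
insert 105:
  append 105 at index 8 → [92, 58, 77, 52, 9, 11, 57, 40, 105]
  105 > parent 52 at index 3, swap → [92, 58, 77, 105, 9, 11, 57, 40, 52]
  105 > parent 58 at index 1, swap → [92, 105, 77, 58, 9, 11, 57, 40, 52]
  105 > parent 92 at index 0, swap → [105, 92, 77, 58, 9, 11, 57, 40, 52]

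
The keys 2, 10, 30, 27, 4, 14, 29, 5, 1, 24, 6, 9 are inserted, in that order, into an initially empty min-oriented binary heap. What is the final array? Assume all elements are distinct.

Insert 2:
  append 2 at index 0 → [2] (no swap needed)
Insert 10:
  append 10 at index 1 → [2, 10] (no swap needed)
Insert 30:
  append 30 at index 2 → [2, 10, 30] (no swap needed)
Insert 27:
  append 27 at index 3 → [2, 10, 30, 27] (no swap needed)
Insert 4:
  append 4 at index 4 → [2, 10, 30, 27, 4]
  4 < parent 10 at index 1, swap → [2, 4, 30, 27, 10]
Insert 14:
  append 14 at index 5 → [2, 4, 30, 27, 10, 14]
  14 < parent 30 at index 2, swap → [2, 4, 14, 27, 10, 30]
Insert 29:
  append 29 at index 6 → [2, 4, 14, 27, 10, 30, 29] (no swap needed)
Insert 5:
  append 5 at index 7 → [2, 4, 14, 27, 10, 30, 29, 5]
  5 < parent 27 at index 3, swap → [2, 4, 14, 5, 10, 30, 29, 27]
Insert 1:
  append 1 at index 8 → [2, 4, 14, 5, 10, 30, 29, 27, 1]
  1 < parent 5 at index 3, swap → [2, 4, 14, 1, 10, 30, 29, 27, 5]
  1 < parent 4 at index 1, swap → [2, 1, 14, 4, 10, 30, 29, 27, 5]
  1 < parent 2 at index 0, swap → [1, 2, 14, 4, 10, 30, 29, 27, 5]
Insert 24:
  append 24 at index 9 → [1, 2, 14, 4, 10, 30, 29, 27, 5, 24] (no swap needed)
Insert 6:
  append 6 at index 10 → [1, 2, 14, 4, 10, 30, 29, 27, 5, 24, 6]
  6 < parent 10 at index 4, swap → [1, 2, 14, 4, 6, 30, 29, 27, 5, 24, 10]
Insert 9:
  append 9 at index 11 → [1, 2, 14, 4, 6, 30, 29, 27, 5, 24, 10, 9]
  9 < parent 30 at index 5, swap → [1, 2, 14, 4, 6, 9, 29, 27, 5, 24, 10, 30]
  9 < parent 14 at index 2, swap → [1, 2, 9, 4, 6, 14, 29, 27, 5, 24, 10, 30]

[1, 2, 9, 4, 6, 14, 29, 27, 5, 24, 10, 30]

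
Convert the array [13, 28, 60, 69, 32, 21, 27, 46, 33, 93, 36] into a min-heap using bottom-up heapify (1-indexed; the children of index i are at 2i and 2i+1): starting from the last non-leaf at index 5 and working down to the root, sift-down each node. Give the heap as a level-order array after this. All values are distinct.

sift down from index 5: already satisfies heap property
sift down from index 4:
  69 vs smaller child 33 at index 9, swap → [13, 28, 60, 33, 32, 21, 27, 46, 69, 93, 36]
sift down from index 3:
  60 vs smaller child 21 at index 6, swap → [13, 28, 21, 33, 32, 60, 27, 46, 69, 93, 36]
sift down from index 2: already satisfies heap property
sift down from index 1: already satisfies heap property

[13, 28, 21, 33, 32, 60, 27, 46, 69, 93, 36]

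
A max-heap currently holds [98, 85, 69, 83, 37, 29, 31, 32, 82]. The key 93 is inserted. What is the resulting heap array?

[98, 93, 69, 83, 85, 29, 31, 32, 82, 37]

append 93 at index 9 → [98, 85, 69, 83, 37, 29, 31, 32, 82, 93]
93 > parent 37 at index 4, swap → [98, 85, 69, 83, 93, 29, 31, 32, 82, 37]
93 > parent 85 at index 1, swap → [98, 93, 69, 83, 85, 29, 31, 32, 82, 37]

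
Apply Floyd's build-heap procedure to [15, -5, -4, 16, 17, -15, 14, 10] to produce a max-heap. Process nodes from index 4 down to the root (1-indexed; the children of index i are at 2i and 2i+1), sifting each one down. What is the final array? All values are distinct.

[17, 16, 14, 15, -5, -15, -4, 10]

sift down from index 4: already satisfies heap property
sift down from index 3:
  -4 vs larger child 14 at index 7, swap → [15, -5, 14, 16, 17, -15, -4, 10]
sift down from index 2:
  -5 vs larger child 17 at index 5, swap → [15, 17, 14, 16, -5, -15, -4, 10]
sift down from index 1:
  15 vs larger child 17 at index 2, swap → [17, 15, 14, 16, -5, -15, -4, 10]
  15 vs larger child 16 at index 4, swap → [17, 16, 14, 15, -5, -15, -4, 10]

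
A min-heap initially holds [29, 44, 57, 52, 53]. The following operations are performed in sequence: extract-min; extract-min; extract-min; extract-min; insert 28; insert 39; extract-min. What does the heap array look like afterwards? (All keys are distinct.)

extract-min → returns 29:
  remove root 29; move last element 53 to root → [53, 44, 57, 52]
  53 vs smaller child 44 at index 1, swap → [44, 53, 57, 52]
  53 vs only child 52 at index 3, swap → [44, 52, 57, 53]
extract-min → returns 44:
  remove root 44; move last element 53 to root → [53, 52, 57]
  53 vs smaller child 52 at index 1, swap → [52, 53, 57]
extract-min → returns 52:
  remove root 52; move last element 57 to root → [57, 53]
  57 vs only child 53 at index 1, swap → [53, 57]
extract-min → returns 53:
  remove root 53; move last element 57 to root → [57] (no swap needed)
insert 28:
  append 28 at index 1 → [57, 28]
  28 < parent 57 at index 0, swap → [28, 57]
insert 39:
  append 39 at index 2 → [28, 57, 39] (no swap needed)
extract-min → returns 28:
  remove root 28; move last element 39 to root → [39, 57] (no swap needed)

[39, 57]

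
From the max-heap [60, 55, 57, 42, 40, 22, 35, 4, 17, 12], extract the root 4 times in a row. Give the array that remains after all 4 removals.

[40, 17, 35, 12, 4, 22]

extract-max #1 returns 60:
  remove root 60; move last element 12 to root → [12, 55, 57, 42, 40, 22, 35, 4, 17]
  12 vs larger child 57 at index 2, swap → [57, 55, 12, 42, 40, 22, 35, 4, 17]
  12 vs larger child 35 at index 6, swap → [57, 55, 35, 42, 40, 22, 12, 4, 17]
extract-max #2 returns 57:
  remove root 57; move last element 17 to root → [17, 55, 35, 42, 40, 22, 12, 4]
  17 vs larger child 55 at index 1, swap → [55, 17, 35, 42, 40, 22, 12, 4]
  17 vs larger child 42 at index 3, swap → [55, 42, 35, 17, 40, 22, 12, 4]
extract-max #3 returns 55:
  remove root 55; move last element 4 to root → [4, 42, 35, 17, 40, 22, 12]
  4 vs larger child 42 at index 1, swap → [42, 4, 35, 17, 40, 22, 12]
  4 vs larger child 40 at index 4, swap → [42, 40, 35, 17, 4, 22, 12]
extract-max #4 returns 42:
  remove root 42; move last element 12 to root → [12, 40, 35, 17, 4, 22]
  12 vs larger child 40 at index 1, swap → [40, 12, 35, 17, 4, 22]
  12 vs larger child 17 at index 3, swap → [40, 17, 35, 12, 4, 22]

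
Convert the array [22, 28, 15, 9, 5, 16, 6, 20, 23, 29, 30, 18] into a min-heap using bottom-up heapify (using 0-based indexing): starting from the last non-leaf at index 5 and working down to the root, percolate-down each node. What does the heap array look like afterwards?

sift down from index 5: already satisfies heap property
sift down from index 4: already satisfies heap property
sift down from index 3: already satisfies heap property
sift down from index 2:
  15 vs smaller child 6 at index 6, swap → [22, 28, 6, 9, 5, 16, 15, 20, 23, 29, 30, 18]
sift down from index 1:
  28 vs smaller child 5 at index 4, swap → [22, 5, 6, 9, 28, 16, 15, 20, 23, 29, 30, 18]
sift down from index 0:
  22 vs smaller child 5 at index 1, swap → [5, 22, 6, 9, 28, 16, 15, 20, 23, 29, 30, 18]
  22 vs smaller child 9 at index 3, swap → [5, 9, 6, 22, 28, 16, 15, 20, 23, 29, 30, 18]
  22 vs smaller child 20 at index 7, swap → [5, 9, 6, 20, 28, 16, 15, 22, 23, 29, 30, 18]

[5, 9, 6, 20, 28, 16, 15, 22, 23, 29, 30, 18]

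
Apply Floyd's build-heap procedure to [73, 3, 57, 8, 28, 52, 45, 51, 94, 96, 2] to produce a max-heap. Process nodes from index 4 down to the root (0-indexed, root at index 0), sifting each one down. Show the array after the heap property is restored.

[96, 94, 57, 73, 28, 52, 45, 51, 8, 3, 2]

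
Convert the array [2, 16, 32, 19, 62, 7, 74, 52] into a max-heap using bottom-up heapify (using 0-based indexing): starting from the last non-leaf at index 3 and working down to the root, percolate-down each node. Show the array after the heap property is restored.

[74, 62, 32, 52, 16, 7, 2, 19]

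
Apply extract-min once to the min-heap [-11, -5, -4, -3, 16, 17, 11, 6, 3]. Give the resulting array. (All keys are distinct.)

remove root -11; move last element 3 to root → [3, -5, -4, -3, 16, 17, 11, 6]
3 vs smaller child -5 at index 1, swap → [-5, 3, -4, -3, 16, 17, 11, 6]
3 vs smaller child -3 at index 3, swap → [-5, -3, -4, 3, 16, 17, 11, 6]

[-5, -3, -4, 3, 16, 17, 11, 6]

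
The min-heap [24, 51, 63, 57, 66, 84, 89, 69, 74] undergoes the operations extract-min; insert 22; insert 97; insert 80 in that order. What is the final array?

extract-min → returns 24:
  remove root 24; move last element 74 to root → [74, 51, 63, 57, 66, 84, 89, 69]
  74 vs smaller child 51 at index 1, swap → [51, 74, 63, 57, 66, 84, 89, 69]
  74 vs smaller child 57 at index 3, swap → [51, 57, 63, 74, 66, 84, 89, 69]
  74 vs only child 69 at index 7, swap → [51, 57, 63, 69, 66, 84, 89, 74]
insert 22:
  append 22 at index 8 → [51, 57, 63, 69, 66, 84, 89, 74, 22]
  22 < parent 69 at index 3, swap → [51, 57, 63, 22, 66, 84, 89, 74, 69]
  22 < parent 57 at index 1, swap → [51, 22, 63, 57, 66, 84, 89, 74, 69]
  22 < parent 51 at index 0, swap → [22, 51, 63, 57, 66, 84, 89, 74, 69]
insert 97:
  append 97 at index 9 → [22, 51, 63, 57, 66, 84, 89, 74, 69, 97] (no swap needed)
insert 80:
  append 80 at index 10 → [22, 51, 63, 57, 66, 84, 89, 74, 69, 97, 80] (no swap needed)

[22, 51, 63, 57, 66, 84, 89, 74, 69, 97, 80]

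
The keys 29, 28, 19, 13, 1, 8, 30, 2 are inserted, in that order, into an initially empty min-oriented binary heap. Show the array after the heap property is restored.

[1, 2, 8, 13, 19, 28, 30, 29]

Insert 29:
  append 29 at index 0 → [29] (no swap needed)
Insert 28:
  append 28 at index 1 → [29, 28]
  28 < parent 29 at index 0, swap → [28, 29]
Insert 19:
  append 19 at index 2 → [28, 29, 19]
  19 < parent 28 at index 0, swap → [19, 29, 28]
Insert 13:
  append 13 at index 3 → [19, 29, 28, 13]
  13 < parent 29 at index 1, swap → [19, 13, 28, 29]
  13 < parent 19 at index 0, swap → [13, 19, 28, 29]
Insert 1:
  append 1 at index 4 → [13, 19, 28, 29, 1]
  1 < parent 19 at index 1, swap → [13, 1, 28, 29, 19]
  1 < parent 13 at index 0, swap → [1, 13, 28, 29, 19]
Insert 8:
  append 8 at index 5 → [1, 13, 28, 29, 19, 8]
  8 < parent 28 at index 2, swap → [1, 13, 8, 29, 19, 28]
Insert 30:
  append 30 at index 6 → [1, 13, 8, 29, 19, 28, 30] (no swap needed)
Insert 2:
  append 2 at index 7 → [1, 13, 8, 29, 19, 28, 30, 2]
  2 < parent 29 at index 3, swap → [1, 13, 8, 2, 19, 28, 30, 29]
  2 < parent 13 at index 1, swap → [1, 2, 8, 13, 19, 28, 30, 29]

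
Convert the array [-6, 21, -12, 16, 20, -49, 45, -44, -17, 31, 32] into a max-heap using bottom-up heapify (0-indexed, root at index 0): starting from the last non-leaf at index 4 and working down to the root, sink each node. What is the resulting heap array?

[45, 32, -6, 16, 31, -49, -12, -44, -17, 21, 20]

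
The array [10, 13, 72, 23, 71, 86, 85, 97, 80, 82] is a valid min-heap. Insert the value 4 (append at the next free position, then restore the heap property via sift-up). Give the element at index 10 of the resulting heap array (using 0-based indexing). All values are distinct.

append 4 at index 10 → [10, 13, 72, 23, 71, 86, 85, 97, 80, 82, 4]
4 < parent 71 at index 4, swap → [10, 13, 72, 23, 4, 86, 85, 97, 80, 82, 71]
4 < parent 13 at index 1, swap → [10, 4, 72, 23, 13, 86, 85, 97, 80, 82, 71]
4 < parent 10 at index 0, swap → [4, 10, 72, 23, 13, 86, 85, 97, 80, 82, 71]
resulting array: [4, 10, 72, 23, 13, 86, 85, 97, 80, 82, 71]

71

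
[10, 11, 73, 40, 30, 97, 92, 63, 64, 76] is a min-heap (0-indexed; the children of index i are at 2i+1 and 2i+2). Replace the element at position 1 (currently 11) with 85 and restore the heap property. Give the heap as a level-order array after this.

set index 1 from 11 to 85 → [10, 85, 73, 40, 30, 97, 92, 63, 64, 76]
85 vs smaller child 30 at index 4, swap → [10, 30, 73, 40, 85, 97, 92, 63, 64, 76]
85 vs only child 76 at index 9, swap → [10, 30, 73, 40, 76, 97, 92, 63, 64, 85]

[10, 30, 73, 40, 76, 97, 92, 63, 64, 85]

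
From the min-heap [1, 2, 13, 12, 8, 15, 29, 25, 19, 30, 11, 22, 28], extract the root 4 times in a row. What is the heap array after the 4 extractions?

extract-min #1 returns 1:
  remove root 1; move last element 28 to root → [28, 2, 13, 12, 8, 15, 29, 25, 19, 30, 11, 22]
  28 vs smaller child 2 at index 1, swap → [2, 28, 13, 12, 8, 15, 29, 25, 19, 30, 11, 22]
  28 vs smaller child 8 at index 4, swap → [2, 8, 13, 12, 28, 15, 29, 25, 19, 30, 11, 22]
  28 vs smaller child 11 at index 10, swap → [2, 8, 13, 12, 11, 15, 29, 25, 19, 30, 28, 22]
extract-min #2 returns 2:
  remove root 2; move last element 22 to root → [22, 8, 13, 12, 11, 15, 29, 25, 19, 30, 28]
  22 vs smaller child 8 at index 1, swap → [8, 22, 13, 12, 11, 15, 29, 25, 19, 30, 28]
  22 vs smaller child 11 at index 4, swap → [8, 11, 13, 12, 22, 15, 29, 25, 19, 30, 28]
extract-min #3 returns 8:
  remove root 8; move last element 28 to root → [28, 11, 13, 12, 22, 15, 29, 25, 19, 30]
  28 vs smaller child 11 at index 1, swap → [11, 28, 13, 12, 22, 15, 29, 25, 19, 30]
  28 vs smaller child 12 at index 3, swap → [11, 12, 13, 28, 22, 15, 29, 25, 19, 30]
  28 vs smaller child 19 at index 8, swap → [11, 12, 13, 19, 22, 15, 29, 25, 28, 30]
extract-min #4 returns 11:
  remove root 11; move last element 30 to root → [30, 12, 13, 19, 22, 15, 29, 25, 28]
  30 vs smaller child 12 at index 1, swap → [12, 30, 13, 19, 22, 15, 29, 25, 28]
  30 vs smaller child 19 at index 3, swap → [12, 19, 13, 30, 22, 15, 29, 25, 28]
  30 vs smaller child 25 at index 7, swap → [12, 19, 13, 25, 22, 15, 29, 30, 28]

[12, 19, 13, 25, 22, 15, 29, 30, 28]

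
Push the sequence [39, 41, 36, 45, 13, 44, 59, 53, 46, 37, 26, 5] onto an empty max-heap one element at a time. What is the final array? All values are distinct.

Insert 39:
  append 39 at index 0 → [39] (no swap needed)
Insert 41:
  append 41 at index 1 → [39, 41]
  41 > parent 39 at index 0, swap → [41, 39]
Insert 36:
  append 36 at index 2 → [41, 39, 36] (no swap needed)
Insert 45:
  append 45 at index 3 → [41, 39, 36, 45]
  45 > parent 39 at index 1, swap → [41, 45, 36, 39]
  45 > parent 41 at index 0, swap → [45, 41, 36, 39]
Insert 13:
  append 13 at index 4 → [45, 41, 36, 39, 13] (no swap needed)
Insert 44:
  append 44 at index 5 → [45, 41, 36, 39, 13, 44]
  44 > parent 36 at index 2, swap → [45, 41, 44, 39, 13, 36]
Insert 59:
  append 59 at index 6 → [45, 41, 44, 39, 13, 36, 59]
  59 > parent 44 at index 2, swap → [45, 41, 59, 39, 13, 36, 44]
  59 > parent 45 at index 0, swap → [59, 41, 45, 39, 13, 36, 44]
Insert 53:
  append 53 at index 7 → [59, 41, 45, 39, 13, 36, 44, 53]
  53 > parent 39 at index 3, swap → [59, 41, 45, 53, 13, 36, 44, 39]
  53 > parent 41 at index 1, swap → [59, 53, 45, 41, 13, 36, 44, 39]
Insert 46:
  append 46 at index 8 → [59, 53, 45, 41, 13, 36, 44, 39, 46]
  46 > parent 41 at index 3, swap → [59, 53, 45, 46, 13, 36, 44, 39, 41]
Insert 37:
  append 37 at index 9 → [59, 53, 45, 46, 13, 36, 44, 39, 41, 37]
  37 > parent 13 at index 4, swap → [59, 53, 45, 46, 37, 36, 44, 39, 41, 13]
Insert 26:
  append 26 at index 10 → [59, 53, 45, 46, 37, 36, 44, 39, 41, 13, 26] (no swap needed)
Insert 5:
  append 5 at index 11 → [59, 53, 45, 46, 37, 36, 44, 39, 41, 13, 26, 5] (no swap needed)

[59, 53, 45, 46, 37, 36, 44, 39, 41, 13, 26, 5]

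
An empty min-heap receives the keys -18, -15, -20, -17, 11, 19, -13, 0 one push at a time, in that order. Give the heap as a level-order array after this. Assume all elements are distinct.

[-20, -17, -18, -15, 11, 19, -13, 0]

Insert -18:
  append -18 at index 0 → [-18] (no swap needed)
Insert -15:
  append -15 at index 1 → [-18, -15] (no swap needed)
Insert -20:
  append -20 at index 2 → [-18, -15, -20]
  -20 < parent -18 at index 0, swap → [-20, -15, -18]
Insert -17:
  append -17 at index 3 → [-20, -15, -18, -17]
  -17 < parent -15 at index 1, swap → [-20, -17, -18, -15]
Insert 11:
  append 11 at index 4 → [-20, -17, -18, -15, 11] (no swap needed)
Insert 19:
  append 19 at index 5 → [-20, -17, -18, -15, 11, 19] (no swap needed)
Insert -13:
  append -13 at index 6 → [-20, -17, -18, -15, 11, 19, -13] (no swap needed)
Insert 0:
  append 0 at index 7 → [-20, -17, -18, -15, 11, 19, -13, 0] (no swap needed)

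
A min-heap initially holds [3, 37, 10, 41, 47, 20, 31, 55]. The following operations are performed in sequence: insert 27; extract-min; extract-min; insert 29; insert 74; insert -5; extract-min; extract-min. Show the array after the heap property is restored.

[27, 29, 31, 37, 47, 41, 55, 74]

insert 27:
  append 27 at index 8 → [3, 37, 10, 41, 47, 20, 31, 55, 27]
  27 < parent 41 at index 3, swap → [3, 37, 10, 27, 47, 20, 31, 55, 41]
  27 < parent 37 at index 1, swap → [3, 27, 10, 37, 47, 20, 31, 55, 41]
extract-min → returns 3:
  remove root 3; move last element 41 to root → [41, 27, 10, 37, 47, 20, 31, 55]
  41 vs smaller child 10 at index 2, swap → [10, 27, 41, 37, 47, 20, 31, 55]
  41 vs smaller child 20 at index 5, swap → [10, 27, 20, 37, 47, 41, 31, 55]
extract-min → returns 10:
  remove root 10; move last element 55 to root → [55, 27, 20, 37, 47, 41, 31]
  55 vs smaller child 20 at index 2, swap → [20, 27, 55, 37, 47, 41, 31]
  55 vs smaller child 31 at index 6, swap → [20, 27, 31, 37, 47, 41, 55]
insert 29:
  append 29 at index 7 → [20, 27, 31, 37, 47, 41, 55, 29]
  29 < parent 37 at index 3, swap → [20, 27, 31, 29, 47, 41, 55, 37]
insert 74:
  append 74 at index 8 → [20, 27, 31, 29, 47, 41, 55, 37, 74] (no swap needed)
insert -5:
  append -5 at index 9 → [20, 27, 31, 29, 47, 41, 55, 37, 74, -5]
  -5 < parent 47 at index 4, swap → [20, 27, 31, 29, -5, 41, 55, 37, 74, 47]
  -5 < parent 27 at index 1, swap → [20, -5, 31, 29, 27, 41, 55, 37, 74, 47]
  -5 < parent 20 at index 0, swap → [-5, 20, 31, 29, 27, 41, 55, 37, 74, 47]
extract-min → returns -5:
  remove root -5; move last element 47 to root → [47, 20, 31, 29, 27, 41, 55, 37, 74]
  47 vs smaller child 20 at index 1, swap → [20, 47, 31, 29, 27, 41, 55, 37, 74]
  47 vs smaller child 27 at index 4, swap → [20, 27, 31, 29, 47, 41, 55, 37, 74]
extract-min → returns 20:
  remove root 20; move last element 74 to root → [74, 27, 31, 29, 47, 41, 55, 37]
  74 vs smaller child 27 at index 1, swap → [27, 74, 31, 29, 47, 41, 55, 37]
  74 vs smaller child 29 at index 3, swap → [27, 29, 31, 74, 47, 41, 55, 37]
  74 vs only child 37 at index 7, swap → [27, 29, 31, 37, 47, 41, 55, 74]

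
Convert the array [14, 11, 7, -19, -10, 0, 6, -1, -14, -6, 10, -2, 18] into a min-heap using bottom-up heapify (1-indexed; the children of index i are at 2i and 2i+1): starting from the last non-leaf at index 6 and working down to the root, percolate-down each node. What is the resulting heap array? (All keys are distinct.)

sift down from index 6:
  0 vs smaller child -2 at index 12, swap → [14, 11, 7, -19, -10, -2, 6, -1, -14, -6, 10, 0, 18]
sift down from index 5: already satisfies heap property
sift down from index 4: already satisfies heap property
sift down from index 3:
  7 vs smaller child -2 at index 6, swap → [14, 11, -2, -19, -10, 7, 6, -1, -14, -6, 10, 0, 18]
  7 vs smaller child 0 at index 12, swap → [14, 11, -2, -19, -10, 0, 6, -1, -14, -6, 10, 7, 18]
sift down from index 2:
  11 vs smaller child -19 at index 4, swap → [14, -19, -2, 11, -10, 0, 6, -1, -14, -6, 10, 7, 18]
  11 vs smaller child -14 at index 9, swap → [14, -19, -2, -14, -10, 0, 6, -1, 11, -6, 10, 7, 18]
sift down from index 1:
  14 vs smaller child -19 at index 2, swap → [-19, 14, -2, -14, -10, 0, 6, -1, 11, -6, 10, 7, 18]
  14 vs smaller child -14 at index 4, swap → [-19, -14, -2, 14, -10, 0, 6, -1, 11, -6, 10, 7, 18]
  14 vs smaller child -1 at index 8, swap → [-19, -14, -2, -1, -10, 0, 6, 14, 11, -6, 10, 7, 18]

[-19, -14, -2, -1, -10, 0, 6, 14, 11, -6, 10, 7, 18]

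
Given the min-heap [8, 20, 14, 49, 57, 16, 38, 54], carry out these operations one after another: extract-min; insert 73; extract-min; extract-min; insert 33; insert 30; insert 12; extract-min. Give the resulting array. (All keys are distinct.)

[20, 30, 33, 49, 57, 54, 38, 73]

extract-min → returns 8:
  remove root 8; move last element 54 to root → [54, 20, 14, 49, 57, 16, 38]
  54 vs smaller child 14 at index 2, swap → [14, 20, 54, 49, 57, 16, 38]
  54 vs smaller child 16 at index 5, swap → [14, 20, 16, 49, 57, 54, 38]
insert 73:
  append 73 at index 7 → [14, 20, 16, 49, 57, 54, 38, 73] (no swap needed)
extract-min → returns 14:
  remove root 14; move last element 73 to root → [73, 20, 16, 49, 57, 54, 38]
  73 vs smaller child 16 at index 2, swap → [16, 20, 73, 49, 57, 54, 38]
  73 vs smaller child 38 at index 6, swap → [16, 20, 38, 49, 57, 54, 73]
extract-min → returns 16:
  remove root 16; move last element 73 to root → [73, 20, 38, 49, 57, 54]
  73 vs smaller child 20 at index 1, swap → [20, 73, 38, 49, 57, 54]
  73 vs smaller child 49 at index 3, swap → [20, 49, 38, 73, 57, 54]
insert 33:
  append 33 at index 6 → [20, 49, 38, 73, 57, 54, 33]
  33 < parent 38 at index 2, swap → [20, 49, 33, 73, 57, 54, 38]
insert 30:
  append 30 at index 7 → [20, 49, 33, 73, 57, 54, 38, 30]
  30 < parent 73 at index 3, swap → [20, 49, 33, 30, 57, 54, 38, 73]
  30 < parent 49 at index 1, swap → [20, 30, 33, 49, 57, 54, 38, 73]
insert 12:
  append 12 at index 8 → [20, 30, 33, 49, 57, 54, 38, 73, 12]
  12 < parent 49 at index 3, swap → [20, 30, 33, 12, 57, 54, 38, 73, 49]
  12 < parent 30 at index 1, swap → [20, 12, 33, 30, 57, 54, 38, 73, 49]
  12 < parent 20 at index 0, swap → [12, 20, 33, 30, 57, 54, 38, 73, 49]
extract-min → returns 12:
  remove root 12; move last element 49 to root → [49, 20, 33, 30, 57, 54, 38, 73]
  49 vs smaller child 20 at index 1, swap → [20, 49, 33, 30, 57, 54, 38, 73]
  49 vs smaller child 30 at index 3, swap → [20, 30, 33, 49, 57, 54, 38, 73]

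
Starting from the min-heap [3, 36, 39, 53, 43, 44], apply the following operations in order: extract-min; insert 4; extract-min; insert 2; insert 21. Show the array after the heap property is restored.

[2, 43, 21, 53, 44, 39, 36]

extract-min → returns 3:
  remove root 3; move last element 44 to root → [44, 36, 39, 53, 43]
  44 vs smaller child 36 at index 1, swap → [36, 44, 39, 53, 43]
  44 vs smaller child 43 at index 4, swap → [36, 43, 39, 53, 44]
insert 4:
  append 4 at index 5 → [36, 43, 39, 53, 44, 4]
  4 < parent 39 at index 2, swap → [36, 43, 4, 53, 44, 39]
  4 < parent 36 at index 0, swap → [4, 43, 36, 53, 44, 39]
extract-min → returns 4:
  remove root 4; move last element 39 to root → [39, 43, 36, 53, 44]
  39 vs smaller child 36 at index 2, swap → [36, 43, 39, 53, 44]
insert 2:
  append 2 at index 5 → [36, 43, 39, 53, 44, 2]
  2 < parent 39 at index 2, swap → [36, 43, 2, 53, 44, 39]
  2 < parent 36 at index 0, swap → [2, 43, 36, 53, 44, 39]
insert 21:
  append 21 at index 6 → [2, 43, 36, 53, 44, 39, 21]
  21 < parent 36 at index 2, swap → [2, 43, 21, 53, 44, 39, 36]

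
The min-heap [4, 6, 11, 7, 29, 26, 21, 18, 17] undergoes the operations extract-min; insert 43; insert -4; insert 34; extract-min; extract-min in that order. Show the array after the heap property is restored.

[7, 17, 11, 18, 29, 26, 21, 34, 43]

extract-min → returns 4:
  remove root 4; move last element 17 to root → [17, 6, 11, 7, 29, 26, 21, 18]
  17 vs smaller child 6 at index 1, swap → [6, 17, 11, 7, 29, 26, 21, 18]
  17 vs smaller child 7 at index 3, swap → [6, 7, 11, 17, 29, 26, 21, 18]
insert 43:
  append 43 at index 8 → [6, 7, 11, 17, 29, 26, 21, 18, 43] (no swap needed)
insert -4:
  append -4 at index 9 → [6, 7, 11, 17, 29, 26, 21, 18, 43, -4]
  -4 < parent 29 at index 4, swap → [6, 7, 11, 17, -4, 26, 21, 18, 43, 29]
  -4 < parent 7 at index 1, swap → [6, -4, 11, 17, 7, 26, 21, 18, 43, 29]
  -4 < parent 6 at index 0, swap → [-4, 6, 11, 17, 7, 26, 21, 18, 43, 29]
insert 34:
  append 34 at index 10 → [-4, 6, 11, 17, 7, 26, 21, 18, 43, 29, 34] (no swap needed)
extract-min → returns -4:
  remove root -4; move last element 34 to root → [34, 6, 11, 17, 7, 26, 21, 18, 43, 29]
  34 vs smaller child 6 at index 1, swap → [6, 34, 11, 17, 7, 26, 21, 18, 43, 29]
  34 vs smaller child 7 at index 4, swap → [6, 7, 11, 17, 34, 26, 21, 18, 43, 29]
  34 vs only child 29 at index 9, swap → [6, 7, 11, 17, 29, 26, 21, 18, 43, 34]
extract-min → returns 6:
  remove root 6; move last element 34 to root → [34, 7, 11, 17, 29, 26, 21, 18, 43]
  34 vs smaller child 7 at index 1, swap → [7, 34, 11, 17, 29, 26, 21, 18, 43]
  34 vs smaller child 17 at index 3, swap → [7, 17, 11, 34, 29, 26, 21, 18, 43]
  34 vs smaller child 18 at index 7, swap → [7, 17, 11, 18, 29, 26, 21, 34, 43]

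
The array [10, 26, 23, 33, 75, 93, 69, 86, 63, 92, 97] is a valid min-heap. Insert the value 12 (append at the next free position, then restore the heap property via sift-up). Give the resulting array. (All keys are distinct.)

[10, 26, 12, 33, 75, 23, 69, 86, 63, 92, 97, 93]

append 12 at index 11 → [10, 26, 23, 33, 75, 93, 69, 86, 63, 92, 97, 12]
12 < parent 93 at index 5, swap → [10, 26, 23, 33, 75, 12, 69, 86, 63, 92, 97, 93]
12 < parent 23 at index 2, swap → [10, 26, 12, 33, 75, 23, 69, 86, 63, 92, 97, 93]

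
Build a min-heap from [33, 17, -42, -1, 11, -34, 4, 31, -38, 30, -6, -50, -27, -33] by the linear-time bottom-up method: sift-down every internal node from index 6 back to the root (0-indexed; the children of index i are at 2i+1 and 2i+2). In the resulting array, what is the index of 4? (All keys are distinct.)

sift down from index 6:
  4 vs only child -33 at index 13, swap → [33, 17, -42, -1, 11, -34, -33, 31, -38, 30, -6, -50, -27, 4]
sift down from index 5:
  -34 vs smaller child -50 at index 11, swap → [33, 17, -42, -1, 11, -50, -33, 31, -38, 30, -6, -34, -27, 4]
sift down from index 4:
  11 vs smaller child -6 at index 10, swap → [33, 17, -42, -1, -6, -50, -33, 31, -38, 30, 11, -34, -27, 4]
sift down from index 3:
  -1 vs smaller child -38 at index 8, swap → [33, 17, -42, -38, -6, -50, -33, 31, -1, 30, 11, -34, -27, 4]
sift down from index 2:
  -42 vs smaller child -50 at index 5, swap → [33, 17, -50, -38, -6, -42, -33, 31, -1, 30, 11, -34, -27, 4]
sift down from index 1:
  17 vs smaller child -38 at index 3, swap → [33, -38, -50, 17, -6, -42, -33, 31, -1, 30, 11, -34, -27, 4]
  17 vs smaller child -1 at index 8, swap → [33, -38, -50, -1, -6, -42, -33, 31, 17, 30, 11, -34, -27, 4]
sift down from index 0:
  33 vs smaller child -50 at index 2, swap → [-50, -38, 33, -1, -6, -42, -33, 31, 17, 30, 11, -34, -27, 4]
  33 vs smaller child -42 at index 5, swap → [-50, -38, -42, -1, -6, 33, -33, 31, 17, 30, 11, -34, -27, 4]
  33 vs smaller child -34 at index 11, swap → [-50, -38, -42, -1, -6, -34, -33, 31, 17, 30, 11, 33, -27, 4]
resulting array: [-50, -38, -42, -1, -6, -34, -33, 31, 17, 30, 11, 33, -27, 4]

13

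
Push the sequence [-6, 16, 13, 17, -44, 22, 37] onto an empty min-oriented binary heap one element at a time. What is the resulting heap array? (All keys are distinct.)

[-44, -6, 13, 17, 16, 22, 37]

Insert -6:
  append -6 at index 0 → [-6] (no swap needed)
Insert 16:
  append 16 at index 1 → [-6, 16] (no swap needed)
Insert 13:
  append 13 at index 2 → [-6, 16, 13] (no swap needed)
Insert 17:
  append 17 at index 3 → [-6, 16, 13, 17] (no swap needed)
Insert -44:
  append -44 at index 4 → [-6, 16, 13, 17, -44]
  -44 < parent 16 at index 1, swap → [-6, -44, 13, 17, 16]
  -44 < parent -6 at index 0, swap → [-44, -6, 13, 17, 16]
Insert 22:
  append 22 at index 5 → [-44, -6, 13, 17, 16, 22] (no swap needed)
Insert 37:
  append 37 at index 6 → [-44, -6, 13, 17, 16, 22, 37] (no swap needed)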